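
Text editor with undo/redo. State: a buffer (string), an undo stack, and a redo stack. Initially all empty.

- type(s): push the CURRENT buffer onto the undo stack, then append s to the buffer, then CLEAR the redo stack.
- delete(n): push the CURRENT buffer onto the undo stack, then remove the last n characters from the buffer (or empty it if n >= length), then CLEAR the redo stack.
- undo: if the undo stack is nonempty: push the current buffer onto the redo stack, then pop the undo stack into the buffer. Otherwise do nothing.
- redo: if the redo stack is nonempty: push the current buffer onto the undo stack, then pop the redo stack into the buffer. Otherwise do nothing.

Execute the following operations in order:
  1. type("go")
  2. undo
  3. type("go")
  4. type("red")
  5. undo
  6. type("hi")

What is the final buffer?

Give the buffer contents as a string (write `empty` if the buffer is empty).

After op 1 (type): buf='go' undo_depth=1 redo_depth=0
After op 2 (undo): buf='(empty)' undo_depth=0 redo_depth=1
After op 3 (type): buf='go' undo_depth=1 redo_depth=0
After op 4 (type): buf='gored' undo_depth=2 redo_depth=0
After op 5 (undo): buf='go' undo_depth=1 redo_depth=1
After op 6 (type): buf='gohi' undo_depth=2 redo_depth=0

Answer: gohi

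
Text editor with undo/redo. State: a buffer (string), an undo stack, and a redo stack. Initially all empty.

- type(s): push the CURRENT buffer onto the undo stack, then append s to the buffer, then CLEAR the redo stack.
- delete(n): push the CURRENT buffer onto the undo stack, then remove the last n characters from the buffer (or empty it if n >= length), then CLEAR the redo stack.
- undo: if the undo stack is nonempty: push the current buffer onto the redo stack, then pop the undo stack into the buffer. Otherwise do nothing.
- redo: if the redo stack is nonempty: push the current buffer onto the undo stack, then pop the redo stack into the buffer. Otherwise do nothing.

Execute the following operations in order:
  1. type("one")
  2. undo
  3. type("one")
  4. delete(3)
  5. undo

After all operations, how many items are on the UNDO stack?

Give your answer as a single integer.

After op 1 (type): buf='one' undo_depth=1 redo_depth=0
After op 2 (undo): buf='(empty)' undo_depth=0 redo_depth=1
After op 3 (type): buf='one' undo_depth=1 redo_depth=0
After op 4 (delete): buf='(empty)' undo_depth=2 redo_depth=0
After op 5 (undo): buf='one' undo_depth=1 redo_depth=1

Answer: 1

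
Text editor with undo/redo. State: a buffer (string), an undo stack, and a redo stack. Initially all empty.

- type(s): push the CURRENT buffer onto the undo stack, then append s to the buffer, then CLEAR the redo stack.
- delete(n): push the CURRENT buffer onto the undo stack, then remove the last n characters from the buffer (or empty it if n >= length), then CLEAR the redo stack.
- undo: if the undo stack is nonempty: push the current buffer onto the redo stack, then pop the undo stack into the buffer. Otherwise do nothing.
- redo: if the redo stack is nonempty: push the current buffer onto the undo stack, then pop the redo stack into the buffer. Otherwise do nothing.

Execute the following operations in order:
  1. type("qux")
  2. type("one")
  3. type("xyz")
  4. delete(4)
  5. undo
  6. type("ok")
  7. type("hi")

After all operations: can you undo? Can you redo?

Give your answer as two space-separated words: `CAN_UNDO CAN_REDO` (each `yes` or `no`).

After op 1 (type): buf='qux' undo_depth=1 redo_depth=0
After op 2 (type): buf='quxone' undo_depth=2 redo_depth=0
After op 3 (type): buf='quxonexyz' undo_depth=3 redo_depth=0
After op 4 (delete): buf='quxon' undo_depth=4 redo_depth=0
After op 5 (undo): buf='quxonexyz' undo_depth=3 redo_depth=1
After op 6 (type): buf='quxonexyzok' undo_depth=4 redo_depth=0
After op 7 (type): buf='quxonexyzokhi' undo_depth=5 redo_depth=0

Answer: yes no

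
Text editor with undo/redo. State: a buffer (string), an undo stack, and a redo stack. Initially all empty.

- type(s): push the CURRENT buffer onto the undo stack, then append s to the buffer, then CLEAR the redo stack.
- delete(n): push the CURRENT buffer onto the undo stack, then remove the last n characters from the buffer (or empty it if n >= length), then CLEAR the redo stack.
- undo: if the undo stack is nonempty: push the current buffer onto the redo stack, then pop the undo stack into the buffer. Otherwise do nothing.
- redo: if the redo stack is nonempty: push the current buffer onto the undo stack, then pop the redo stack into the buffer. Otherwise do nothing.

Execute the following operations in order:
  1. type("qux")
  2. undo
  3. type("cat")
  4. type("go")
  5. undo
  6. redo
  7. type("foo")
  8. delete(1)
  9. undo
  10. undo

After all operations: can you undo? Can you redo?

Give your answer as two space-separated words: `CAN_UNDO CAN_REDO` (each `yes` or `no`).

Answer: yes yes

Derivation:
After op 1 (type): buf='qux' undo_depth=1 redo_depth=0
After op 2 (undo): buf='(empty)' undo_depth=0 redo_depth=1
After op 3 (type): buf='cat' undo_depth=1 redo_depth=0
After op 4 (type): buf='catgo' undo_depth=2 redo_depth=0
After op 5 (undo): buf='cat' undo_depth=1 redo_depth=1
After op 6 (redo): buf='catgo' undo_depth=2 redo_depth=0
After op 7 (type): buf='catgofoo' undo_depth=3 redo_depth=0
After op 8 (delete): buf='catgofo' undo_depth=4 redo_depth=0
After op 9 (undo): buf='catgofoo' undo_depth=3 redo_depth=1
After op 10 (undo): buf='catgo' undo_depth=2 redo_depth=2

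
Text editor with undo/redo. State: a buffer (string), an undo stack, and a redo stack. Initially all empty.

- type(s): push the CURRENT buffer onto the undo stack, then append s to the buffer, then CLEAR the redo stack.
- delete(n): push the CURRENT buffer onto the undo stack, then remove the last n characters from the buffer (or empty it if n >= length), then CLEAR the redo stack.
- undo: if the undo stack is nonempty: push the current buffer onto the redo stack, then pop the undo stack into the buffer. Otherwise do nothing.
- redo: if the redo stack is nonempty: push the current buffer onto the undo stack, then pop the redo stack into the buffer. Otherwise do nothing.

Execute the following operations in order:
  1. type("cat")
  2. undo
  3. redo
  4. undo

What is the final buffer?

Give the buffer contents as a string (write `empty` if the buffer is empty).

After op 1 (type): buf='cat' undo_depth=1 redo_depth=0
After op 2 (undo): buf='(empty)' undo_depth=0 redo_depth=1
After op 3 (redo): buf='cat' undo_depth=1 redo_depth=0
After op 4 (undo): buf='(empty)' undo_depth=0 redo_depth=1

Answer: empty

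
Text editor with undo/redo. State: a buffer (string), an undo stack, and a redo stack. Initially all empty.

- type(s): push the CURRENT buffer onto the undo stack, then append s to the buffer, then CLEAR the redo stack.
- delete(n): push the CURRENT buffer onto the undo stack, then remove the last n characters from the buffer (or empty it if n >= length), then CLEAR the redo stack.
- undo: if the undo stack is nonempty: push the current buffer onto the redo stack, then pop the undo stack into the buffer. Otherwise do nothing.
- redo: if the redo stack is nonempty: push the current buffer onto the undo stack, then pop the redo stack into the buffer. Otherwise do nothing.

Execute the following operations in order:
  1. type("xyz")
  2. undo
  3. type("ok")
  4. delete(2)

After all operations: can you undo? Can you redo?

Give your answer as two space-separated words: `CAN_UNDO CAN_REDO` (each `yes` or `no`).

After op 1 (type): buf='xyz' undo_depth=1 redo_depth=0
After op 2 (undo): buf='(empty)' undo_depth=0 redo_depth=1
After op 3 (type): buf='ok' undo_depth=1 redo_depth=0
After op 4 (delete): buf='(empty)' undo_depth=2 redo_depth=0

Answer: yes no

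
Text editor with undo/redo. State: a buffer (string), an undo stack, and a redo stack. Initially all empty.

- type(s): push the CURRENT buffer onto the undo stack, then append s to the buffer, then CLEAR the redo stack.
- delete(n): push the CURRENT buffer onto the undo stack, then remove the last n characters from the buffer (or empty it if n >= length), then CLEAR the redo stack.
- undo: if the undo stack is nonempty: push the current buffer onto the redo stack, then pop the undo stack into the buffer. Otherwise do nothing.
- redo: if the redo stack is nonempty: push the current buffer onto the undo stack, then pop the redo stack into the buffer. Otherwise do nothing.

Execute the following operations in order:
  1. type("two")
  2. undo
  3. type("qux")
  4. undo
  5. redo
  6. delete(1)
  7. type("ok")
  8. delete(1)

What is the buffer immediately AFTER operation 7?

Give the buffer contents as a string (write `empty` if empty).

Answer: quok

Derivation:
After op 1 (type): buf='two' undo_depth=1 redo_depth=0
After op 2 (undo): buf='(empty)' undo_depth=0 redo_depth=1
After op 3 (type): buf='qux' undo_depth=1 redo_depth=0
After op 4 (undo): buf='(empty)' undo_depth=0 redo_depth=1
After op 5 (redo): buf='qux' undo_depth=1 redo_depth=0
After op 6 (delete): buf='qu' undo_depth=2 redo_depth=0
After op 7 (type): buf='quok' undo_depth=3 redo_depth=0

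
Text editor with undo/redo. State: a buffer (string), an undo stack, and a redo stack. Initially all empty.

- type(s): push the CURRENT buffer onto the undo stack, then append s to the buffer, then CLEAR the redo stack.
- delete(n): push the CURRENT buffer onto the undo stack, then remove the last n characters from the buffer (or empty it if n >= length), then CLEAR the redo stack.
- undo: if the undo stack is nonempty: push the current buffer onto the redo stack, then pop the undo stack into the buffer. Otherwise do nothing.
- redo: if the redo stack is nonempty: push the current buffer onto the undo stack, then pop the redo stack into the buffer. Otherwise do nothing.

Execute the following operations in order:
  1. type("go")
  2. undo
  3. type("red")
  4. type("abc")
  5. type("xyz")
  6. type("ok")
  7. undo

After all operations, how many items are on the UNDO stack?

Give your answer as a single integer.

After op 1 (type): buf='go' undo_depth=1 redo_depth=0
After op 2 (undo): buf='(empty)' undo_depth=0 redo_depth=1
After op 3 (type): buf='red' undo_depth=1 redo_depth=0
After op 4 (type): buf='redabc' undo_depth=2 redo_depth=0
After op 5 (type): buf='redabcxyz' undo_depth=3 redo_depth=0
After op 6 (type): buf='redabcxyzok' undo_depth=4 redo_depth=0
After op 7 (undo): buf='redabcxyz' undo_depth=3 redo_depth=1

Answer: 3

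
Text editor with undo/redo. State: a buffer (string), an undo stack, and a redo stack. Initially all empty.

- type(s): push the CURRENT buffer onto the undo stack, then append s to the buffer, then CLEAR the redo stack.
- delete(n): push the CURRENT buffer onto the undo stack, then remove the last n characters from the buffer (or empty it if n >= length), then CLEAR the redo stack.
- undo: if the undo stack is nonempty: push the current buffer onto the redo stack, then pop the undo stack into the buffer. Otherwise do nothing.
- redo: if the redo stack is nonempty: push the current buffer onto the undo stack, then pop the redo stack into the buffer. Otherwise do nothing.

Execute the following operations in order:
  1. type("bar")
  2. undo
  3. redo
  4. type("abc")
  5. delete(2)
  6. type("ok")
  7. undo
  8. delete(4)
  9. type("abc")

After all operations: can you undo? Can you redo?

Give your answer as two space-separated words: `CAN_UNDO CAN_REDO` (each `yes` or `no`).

Answer: yes no

Derivation:
After op 1 (type): buf='bar' undo_depth=1 redo_depth=0
After op 2 (undo): buf='(empty)' undo_depth=0 redo_depth=1
After op 3 (redo): buf='bar' undo_depth=1 redo_depth=0
After op 4 (type): buf='barabc' undo_depth=2 redo_depth=0
After op 5 (delete): buf='bara' undo_depth=3 redo_depth=0
After op 6 (type): buf='baraok' undo_depth=4 redo_depth=0
After op 7 (undo): buf='bara' undo_depth=3 redo_depth=1
After op 8 (delete): buf='(empty)' undo_depth=4 redo_depth=0
After op 9 (type): buf='abc' undo_depth=5 redo_depth=0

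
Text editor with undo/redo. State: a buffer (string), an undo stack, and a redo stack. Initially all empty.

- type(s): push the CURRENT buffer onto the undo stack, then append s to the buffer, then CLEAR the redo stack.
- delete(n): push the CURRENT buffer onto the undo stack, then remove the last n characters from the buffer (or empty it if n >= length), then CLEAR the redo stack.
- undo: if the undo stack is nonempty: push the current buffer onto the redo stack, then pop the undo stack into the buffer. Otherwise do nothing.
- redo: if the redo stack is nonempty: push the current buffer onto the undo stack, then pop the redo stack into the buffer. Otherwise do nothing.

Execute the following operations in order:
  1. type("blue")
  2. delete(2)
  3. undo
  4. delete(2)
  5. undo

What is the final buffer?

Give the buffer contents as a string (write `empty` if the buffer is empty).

After op 1 (type): buf='blue' undo_depth=1 redo_depth=0
After op 2 (delete): buf='bl' undo_depth=2 redo_depth=0
After op 3 (undo): buf='blue' undo_depth=1 redo_depth=1
After op 4 (delete): buf='bl' undo_depth=2 redo_depth=0
After op 5 (undo): buf='blue' undo_depth=1 redo_depth=1

Answer: blue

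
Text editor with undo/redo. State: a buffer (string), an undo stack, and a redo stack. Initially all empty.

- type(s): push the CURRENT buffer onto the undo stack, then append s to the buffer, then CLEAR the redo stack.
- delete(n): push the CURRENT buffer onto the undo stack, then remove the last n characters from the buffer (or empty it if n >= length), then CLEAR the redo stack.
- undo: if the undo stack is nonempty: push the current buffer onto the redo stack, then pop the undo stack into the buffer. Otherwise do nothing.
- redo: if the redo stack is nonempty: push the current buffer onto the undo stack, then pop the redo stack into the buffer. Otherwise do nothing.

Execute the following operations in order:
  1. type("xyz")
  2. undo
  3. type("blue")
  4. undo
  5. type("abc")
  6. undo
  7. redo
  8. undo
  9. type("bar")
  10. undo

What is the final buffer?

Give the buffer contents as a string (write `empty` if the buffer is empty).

After op 1 (type): buf='xyz' undo_depth=1 redo_depth=0
After op 2 (undo): buf='(empty)' undo_depth=0 redo_depth=1
After op 3 (type): buf='blue' undo_depth=1 redo_depth=0
After op 4 (undo): buf='(empty)' undo_depth=0 redo_depth=1
After op 5 (type): buf='abc' undo_depth=1 redo_depth=0
After op 6 (undo): buf='(empty)' undo_depth=0 redo_depth=1
After op 7 (redo): buf='abc' undo_depth=1 redo_depth=0
After op 8 (undo): buf='(empty)' undo_depth=0 redo_depth=1
After op 9 (type): buf='bar' undo_depth=1 redo_depth=0
After op 10 (undo): buf='(empty)' undo_depth=0 redo_depth=1

Answer: empty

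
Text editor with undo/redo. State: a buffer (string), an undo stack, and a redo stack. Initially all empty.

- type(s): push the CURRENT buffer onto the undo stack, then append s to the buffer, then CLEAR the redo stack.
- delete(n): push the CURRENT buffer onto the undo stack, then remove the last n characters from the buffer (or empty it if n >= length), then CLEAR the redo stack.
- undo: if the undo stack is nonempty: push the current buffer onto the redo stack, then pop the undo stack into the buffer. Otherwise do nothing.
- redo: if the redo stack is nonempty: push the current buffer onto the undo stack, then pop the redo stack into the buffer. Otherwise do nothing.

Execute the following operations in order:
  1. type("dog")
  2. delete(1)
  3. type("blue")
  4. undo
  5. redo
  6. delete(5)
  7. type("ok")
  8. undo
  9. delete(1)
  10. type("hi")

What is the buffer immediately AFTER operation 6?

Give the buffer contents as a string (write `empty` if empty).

After op 1 (type): buf='dog' undo_depth=1 redo_depth=0
After op 2 (delete): buf='do' undo_depth=2 redo_depth=0
After op 3 (type): buf='doblue' undo_depth=3 redo_depth=0
After op 4 (undo): buf='do' undo_depth=2 redo_depth=1
After op 5 (redo): buf='doblue' undo_depth=3 redo_depth=0
After op 6 (delete): buf='d' undo_depth=4 redo_depth=0

Answer: d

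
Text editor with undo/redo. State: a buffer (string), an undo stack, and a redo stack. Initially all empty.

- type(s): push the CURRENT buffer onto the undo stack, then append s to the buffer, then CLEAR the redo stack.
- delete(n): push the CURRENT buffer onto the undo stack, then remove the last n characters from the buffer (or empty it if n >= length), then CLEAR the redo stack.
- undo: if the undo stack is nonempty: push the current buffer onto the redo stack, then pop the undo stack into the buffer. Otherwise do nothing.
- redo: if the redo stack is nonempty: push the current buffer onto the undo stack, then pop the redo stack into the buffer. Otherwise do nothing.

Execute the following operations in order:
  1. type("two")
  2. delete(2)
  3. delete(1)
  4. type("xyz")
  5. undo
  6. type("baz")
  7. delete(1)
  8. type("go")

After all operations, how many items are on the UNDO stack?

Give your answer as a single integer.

Answer: 6

Derivation:
After op 1 (type): buf='two' undo_depth=1 redo_depth=0
After op 2 (delete): buf='t' undo_depth=2 redo_depth=0
After op 3 (delete): buf='(empty)' undo_depth=3 redo_depth=0
After op 4 (type): buf='xyz' undo_depth=4 redo_depth=0
After op 5 (undo): buf='(empty)' undo_depth=3 redo_depth=1
After op 6 (type): buf='baz' undo_depth=4 redo_depth=0
After op 7 (delete): buf='ba' undo_depth=5 redo_depth=0
After op 8 (type): buf='bago' undo_depth=6 redo_depth=0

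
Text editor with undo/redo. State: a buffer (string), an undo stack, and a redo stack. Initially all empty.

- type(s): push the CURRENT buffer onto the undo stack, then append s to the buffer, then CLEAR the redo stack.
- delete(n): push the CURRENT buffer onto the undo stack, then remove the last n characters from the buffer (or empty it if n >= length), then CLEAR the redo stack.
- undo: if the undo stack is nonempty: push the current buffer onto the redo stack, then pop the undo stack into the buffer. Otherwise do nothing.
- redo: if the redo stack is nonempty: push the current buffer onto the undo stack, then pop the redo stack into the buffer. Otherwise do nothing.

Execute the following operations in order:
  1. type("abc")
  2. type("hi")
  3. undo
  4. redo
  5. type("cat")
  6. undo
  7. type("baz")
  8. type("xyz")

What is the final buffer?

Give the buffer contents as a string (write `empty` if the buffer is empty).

After op 1 (type): buf='abc' undo_depth=1 redo_depth=0
After op 2 (type): buf='abchi' undo_depth=2 redo_depth=0
After op 3 (undo): buf='abc' undo_depth=1 redo_depth=1
After op 4 (redo): buf='abchi' undo_depth=2 redo_depth=0
After op 5 (type): buf='abchicat' undo_depth=3 redo_depth=0
After op 6 (undo): buf='abchi' undo_depth=2 redo_depth=1
After op 7 (type): buf='abchibaz' undo_depth=3 redo_depth=0
After op 8 (type): buf='abchibazxyz' undo_depth=4 redo_depth=0

Answer: abchibazxyz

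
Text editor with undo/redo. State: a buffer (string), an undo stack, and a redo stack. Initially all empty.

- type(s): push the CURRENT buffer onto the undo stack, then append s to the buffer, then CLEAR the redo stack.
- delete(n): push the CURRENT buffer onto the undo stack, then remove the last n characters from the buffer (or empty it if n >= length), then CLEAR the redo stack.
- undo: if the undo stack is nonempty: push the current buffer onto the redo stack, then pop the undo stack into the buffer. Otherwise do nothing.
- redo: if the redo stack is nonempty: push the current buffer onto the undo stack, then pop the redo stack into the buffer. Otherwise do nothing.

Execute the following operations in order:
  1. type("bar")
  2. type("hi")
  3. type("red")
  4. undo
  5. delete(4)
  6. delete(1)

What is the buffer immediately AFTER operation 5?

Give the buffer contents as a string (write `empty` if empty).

Answer: b

Derivation:
After op 1 (type): buf='bar' undo_depth=1 redo_depth=0
After op 2 (type): buf='barhi' undo_depth=2 redo_depth=0
After op 3 (type): buf='barhired' undo_depth=3 redo_depth=0
After op 4 (undo): buf='barhi' undo_depth=2 redo_depth=1
After op 5 (delete): buf='b' undo_depth=3 redo_depth=0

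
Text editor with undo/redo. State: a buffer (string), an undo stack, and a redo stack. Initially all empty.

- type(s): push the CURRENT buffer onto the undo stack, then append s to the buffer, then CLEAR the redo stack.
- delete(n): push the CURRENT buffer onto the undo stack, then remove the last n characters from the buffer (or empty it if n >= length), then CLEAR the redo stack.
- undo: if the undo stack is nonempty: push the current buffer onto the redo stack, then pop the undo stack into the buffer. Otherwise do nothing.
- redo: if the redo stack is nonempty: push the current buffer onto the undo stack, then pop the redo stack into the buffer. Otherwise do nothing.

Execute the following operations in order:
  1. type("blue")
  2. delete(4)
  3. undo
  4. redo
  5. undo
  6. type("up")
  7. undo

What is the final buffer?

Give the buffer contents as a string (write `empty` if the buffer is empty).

After op 1 (type): buf='blue' undo_depth=1 redo_depth=0
After op 2 (delete): buf='(empty)' undo_depth=2 redo_depth=0
After op 3 (undo): buf='blue' undo_depth=1 redo_depth=1
After op 4 (redo): buf='(empty)' undo_depth=2 redo_depth=0
After op 5 (undo): buf='blue' undo_depth=1 redo_depth=1
After op 6 (type): buf='blueup' undo_depth=2 redo_depth=0
After op 7 (undo): buf='blue' undo_depth=1 redo_depth=1

Answer: blue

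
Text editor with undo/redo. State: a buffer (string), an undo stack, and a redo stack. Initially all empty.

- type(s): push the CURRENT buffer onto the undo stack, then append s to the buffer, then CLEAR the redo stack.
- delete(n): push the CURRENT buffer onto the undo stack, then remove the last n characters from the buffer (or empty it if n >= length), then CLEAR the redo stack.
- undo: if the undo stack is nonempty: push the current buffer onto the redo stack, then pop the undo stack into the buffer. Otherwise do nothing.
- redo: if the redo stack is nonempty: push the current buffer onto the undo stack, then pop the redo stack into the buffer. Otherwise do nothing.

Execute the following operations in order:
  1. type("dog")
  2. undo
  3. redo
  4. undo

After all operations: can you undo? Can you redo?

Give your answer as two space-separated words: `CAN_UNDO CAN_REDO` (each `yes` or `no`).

After op 1 (type): buf='dog' undo_depth=1 redo_depth=0
After op 2 (undo): buf='(empty)' undo_depth=0 redo_depth=1
After op 3 (redo): buf='dog' undo_depth=1 redo_depth=0
After op 4 (undo): buf='(empty)' undo_depth=0 redo_depth=1

Answer: no yes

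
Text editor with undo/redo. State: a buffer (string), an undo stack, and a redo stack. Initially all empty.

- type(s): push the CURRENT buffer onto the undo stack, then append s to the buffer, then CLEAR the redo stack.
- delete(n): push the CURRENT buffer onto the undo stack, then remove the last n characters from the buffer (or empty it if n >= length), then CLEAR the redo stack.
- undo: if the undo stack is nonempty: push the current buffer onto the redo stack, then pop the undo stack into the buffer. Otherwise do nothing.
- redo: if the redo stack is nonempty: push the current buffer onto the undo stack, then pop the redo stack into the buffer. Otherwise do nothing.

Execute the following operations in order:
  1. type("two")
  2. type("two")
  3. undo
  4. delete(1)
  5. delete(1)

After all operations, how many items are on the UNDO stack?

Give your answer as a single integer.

After op 1 (type): buf='two' undo_depth=1 redo_depth=0
After op 2 (type): buf='twotwo' undo_depth=2 redo_depth=0
After op 3 (undo): buf='two' undo_depth=1 redo_depth=1
After op 4 (delete): buf='tw' undo_depth=2 redo_depth=0
After op 5 (delete): buf='t' undo_depth=3 redo_depth=0

Answer: 3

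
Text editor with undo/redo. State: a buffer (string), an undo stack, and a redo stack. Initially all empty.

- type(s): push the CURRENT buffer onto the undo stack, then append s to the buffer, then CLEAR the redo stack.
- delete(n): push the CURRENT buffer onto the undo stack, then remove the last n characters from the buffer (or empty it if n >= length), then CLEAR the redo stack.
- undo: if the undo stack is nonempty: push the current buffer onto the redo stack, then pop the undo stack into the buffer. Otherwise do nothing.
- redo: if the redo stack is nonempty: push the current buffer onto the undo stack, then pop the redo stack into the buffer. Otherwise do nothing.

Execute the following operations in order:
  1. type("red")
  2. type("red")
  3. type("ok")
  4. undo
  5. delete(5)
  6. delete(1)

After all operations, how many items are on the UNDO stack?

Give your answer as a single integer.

Answer: 4

Derivation:
After op 1 (type): buf='red' undo_depth=1 redo_depth=0
After op 2 (type): buf='redred' undo_depth=2 redo_depth=0
After op 3 (type): buf='redredok' undo_depth=3 redo_depth=0
After op 4 (undo): buf='redred' undo_depth=2 redo_depth=1
After op 5 (delete): buf='r' undo_depth=3 redo_depth=0
After op 6 (delete): buf='(empty)' undo_depth=4 redo_depth=0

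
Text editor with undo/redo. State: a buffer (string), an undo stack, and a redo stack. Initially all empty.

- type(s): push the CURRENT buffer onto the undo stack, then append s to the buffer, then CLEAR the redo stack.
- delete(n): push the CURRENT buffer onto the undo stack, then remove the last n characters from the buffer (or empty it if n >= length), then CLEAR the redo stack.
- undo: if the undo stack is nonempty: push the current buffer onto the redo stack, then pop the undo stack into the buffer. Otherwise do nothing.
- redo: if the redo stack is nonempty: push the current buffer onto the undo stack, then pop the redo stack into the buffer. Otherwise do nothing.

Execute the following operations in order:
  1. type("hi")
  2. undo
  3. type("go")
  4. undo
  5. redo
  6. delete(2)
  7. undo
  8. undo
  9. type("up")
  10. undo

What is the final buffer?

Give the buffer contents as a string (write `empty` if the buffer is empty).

After op 1 (type): buf='hi' undo_depth=1 redo_depth=0
After op 2 (undo): buf='(empty)' undo_depth=0 redo_depth=1
After op 3 (type): buf='go' undo_depth=1 redo_depth=0
After op 4 (undo): buf='(empty)' undo_depth=0 redo_depth=1
After op 5 (redo): buf='go' undo_depth=1 redo_depth=0
After op 6 (delete): buf='(empty)' undo_depth=2 redo_depth=0
After op 7 (undo): buf='go' undo_depth=1 redo_depth=1
After op 8 (undo): buf='(empty)' undo_depth=0 redo_depth=2
After op 9 (type): buf='up' undo_depth=1 redo_depth=0
After op 10 (undo): buf='(empty)' undo_depth=0 redo_depth=1

Answer: empty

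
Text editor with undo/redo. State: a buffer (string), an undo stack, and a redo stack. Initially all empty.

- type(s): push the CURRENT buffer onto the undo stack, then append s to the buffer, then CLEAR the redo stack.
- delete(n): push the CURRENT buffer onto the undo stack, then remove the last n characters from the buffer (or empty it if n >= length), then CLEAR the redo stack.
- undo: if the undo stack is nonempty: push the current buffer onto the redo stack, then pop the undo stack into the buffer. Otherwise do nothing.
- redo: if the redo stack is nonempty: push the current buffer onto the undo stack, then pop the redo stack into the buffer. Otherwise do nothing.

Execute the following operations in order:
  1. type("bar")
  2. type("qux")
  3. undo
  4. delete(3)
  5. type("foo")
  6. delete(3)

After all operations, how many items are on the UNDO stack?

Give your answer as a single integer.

Answer: 4

Derivation:
After op 1 (type): buf='bar' undo_depth=1 redo_depth=0
After op 2 (type): buf='barqux' undo_depth=2 redo_depth=0
After op 3 (undo): buf='bar' undo_depth=1 redo_depth=1
After op 4 (delete): buf='(empty)' undo_depth=2 redo_depth=0
After op 5 (type): buf='foo' undo_depth=3 redo_depth=0
After op 6 (delete): buf='(empty)' undo_depth=4 redo_depth=0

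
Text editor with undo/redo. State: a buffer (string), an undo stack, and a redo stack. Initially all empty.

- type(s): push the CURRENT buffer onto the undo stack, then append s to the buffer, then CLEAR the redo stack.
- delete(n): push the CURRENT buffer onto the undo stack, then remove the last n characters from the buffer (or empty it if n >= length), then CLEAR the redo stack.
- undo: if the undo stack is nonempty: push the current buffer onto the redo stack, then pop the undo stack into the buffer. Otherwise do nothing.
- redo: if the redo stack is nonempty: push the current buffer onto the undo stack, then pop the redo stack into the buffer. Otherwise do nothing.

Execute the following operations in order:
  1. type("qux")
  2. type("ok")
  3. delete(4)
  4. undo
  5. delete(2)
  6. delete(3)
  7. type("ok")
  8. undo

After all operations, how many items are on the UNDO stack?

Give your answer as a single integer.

Answer: 4

Derivation:
After op 1 (type): buf='qux' undo_depth=1 redo_depth=0
After op 2 (type): buf='quxok' undo_depth=2 redo_depth=0
After op 3 (delete): buf='q' undo_depth=3 redo_depth=0
After op 4 (undo): buf='quxok' undo_depth=2 redo_depth=1
After op 5 (delete): buf='qux' undo_depth=3 redo_depth=0
After op 6 (delete): buf='(empty)' undo_depth=4 redo_depth=0
After op 7 (type): buf='ok' undo_depth=5 redo_depth=0
After op 8 (undo): buf='(empty)' undo_depth=4 redo_depth=1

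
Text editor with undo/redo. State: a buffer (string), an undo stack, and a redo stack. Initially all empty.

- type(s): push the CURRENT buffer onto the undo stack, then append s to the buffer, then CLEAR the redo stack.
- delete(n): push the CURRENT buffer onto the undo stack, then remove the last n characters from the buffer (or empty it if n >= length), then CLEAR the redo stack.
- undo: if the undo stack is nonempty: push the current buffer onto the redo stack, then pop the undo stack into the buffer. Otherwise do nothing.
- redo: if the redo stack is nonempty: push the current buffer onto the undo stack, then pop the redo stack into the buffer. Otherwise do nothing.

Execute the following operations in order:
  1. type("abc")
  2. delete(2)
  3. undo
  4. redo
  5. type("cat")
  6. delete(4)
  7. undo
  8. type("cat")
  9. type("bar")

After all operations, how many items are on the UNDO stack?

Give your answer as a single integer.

Answer: 5

Derivation:
After op 1 (type): buf='abc' undo_depth=1 redo_depth=0
After op 2 (delete): buf='a' undo_depth=2 redo_depth=0
After op 3 (undo): buf='abc' undo_depth=1 redo_depth=1
After op 4 (redo): buf='a' undo_depth=2 redo_depth=0
After op 5 (type): buf='acat' undo_depth=3 redo_depth=0
After op 6 (delete): buf='(empty)' undo_depth=4 redo_depth=0
After op 7 (undo): buf='acat' undo_depth=3 redo_depth=1
After op 8 (type): buf='acatcat' undo_depth=4 redo_depth=0
After op 9 (type): buf='acatcatbar' undo_depth=5 redo_depth=0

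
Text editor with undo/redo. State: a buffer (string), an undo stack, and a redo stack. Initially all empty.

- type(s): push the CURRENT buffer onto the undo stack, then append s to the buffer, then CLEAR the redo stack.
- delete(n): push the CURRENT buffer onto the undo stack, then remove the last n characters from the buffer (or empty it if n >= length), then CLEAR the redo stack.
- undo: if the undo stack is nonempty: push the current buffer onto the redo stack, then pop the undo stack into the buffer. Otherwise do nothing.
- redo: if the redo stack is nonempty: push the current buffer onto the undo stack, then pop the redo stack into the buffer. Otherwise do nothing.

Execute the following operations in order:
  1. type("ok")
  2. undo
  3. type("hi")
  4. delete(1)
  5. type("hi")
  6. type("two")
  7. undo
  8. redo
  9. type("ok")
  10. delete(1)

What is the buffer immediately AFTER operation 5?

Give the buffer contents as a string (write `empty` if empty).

After op 1 (type): buf='ok' undo_depth=1 redo_depth=0
After op 2 (undo): buf='(empty)' undo_depth=0 redo_depth=1
After op 3 (type): buf='hi' undo_depth=1 redo_depth=0
After op 4 (delete): buf='h' undo_depth=2 redo_depth=0
After op 5 (type): buf='hhi' undo_depth=3 redo_depth=0

Answer: hhi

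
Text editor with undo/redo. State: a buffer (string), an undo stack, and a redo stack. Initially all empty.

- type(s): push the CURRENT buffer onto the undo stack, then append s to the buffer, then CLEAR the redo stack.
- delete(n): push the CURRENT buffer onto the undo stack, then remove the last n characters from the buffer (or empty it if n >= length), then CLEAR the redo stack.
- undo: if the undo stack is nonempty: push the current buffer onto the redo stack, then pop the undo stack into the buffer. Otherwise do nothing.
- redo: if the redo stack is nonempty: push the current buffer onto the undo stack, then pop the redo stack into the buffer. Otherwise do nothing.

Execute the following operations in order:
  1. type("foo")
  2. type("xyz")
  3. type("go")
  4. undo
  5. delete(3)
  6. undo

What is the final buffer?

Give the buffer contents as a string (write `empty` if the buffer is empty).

After op 1 (type): buf='foo' undo_depth=1 redo_depth=0
After op 2 (type): buf='fooxyz' undo_depth=2 redo_depth=0
After op 3 (type): buf='fooxyzgo' undo_depth=3 redo_depth=0
After op 4 (undo): buf='fooxyz' undo_depth=2 redo_depth=1
After op 5 (delete): buf='foo' undo_depth=3 redo_depth=0
After op 6 (undo): buf='fooxyz' undo_depth=2 redo_depth=1

Answer: fooxyz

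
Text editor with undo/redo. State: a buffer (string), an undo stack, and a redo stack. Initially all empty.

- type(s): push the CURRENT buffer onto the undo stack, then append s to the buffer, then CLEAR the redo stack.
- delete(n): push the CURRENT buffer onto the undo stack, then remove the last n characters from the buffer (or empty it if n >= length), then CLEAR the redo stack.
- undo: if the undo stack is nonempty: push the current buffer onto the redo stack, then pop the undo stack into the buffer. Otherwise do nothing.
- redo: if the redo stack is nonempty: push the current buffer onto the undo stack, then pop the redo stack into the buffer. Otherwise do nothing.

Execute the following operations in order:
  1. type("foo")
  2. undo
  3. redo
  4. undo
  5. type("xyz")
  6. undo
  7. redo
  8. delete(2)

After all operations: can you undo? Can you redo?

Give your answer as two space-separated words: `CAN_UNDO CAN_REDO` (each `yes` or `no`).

Answer: yes no

Derivation:
After op 1 (type): buf='foo' undo_depth=1 redo_depth=0
After op 2 (undo): buf='(empty)' undo_depth=0 redo_depth=1
After op 3 (redo): buf='foo' undo_depth=1 redo_depth=0
After op 4 (undo): buf='(empty)' undo_depth=0 redo_depth=1
After op 5 (type): buf='xyz' undo_depth=1 redo_depth=0
After op 6 (undo): buf='(empty)' undo_depth=0 redo_depth=1
After op 7 (redo): buf='xyz' undo_depth=1 redo_depth=0
After op 8 (delete): buf='x' undo_depth=2 redo_depth=0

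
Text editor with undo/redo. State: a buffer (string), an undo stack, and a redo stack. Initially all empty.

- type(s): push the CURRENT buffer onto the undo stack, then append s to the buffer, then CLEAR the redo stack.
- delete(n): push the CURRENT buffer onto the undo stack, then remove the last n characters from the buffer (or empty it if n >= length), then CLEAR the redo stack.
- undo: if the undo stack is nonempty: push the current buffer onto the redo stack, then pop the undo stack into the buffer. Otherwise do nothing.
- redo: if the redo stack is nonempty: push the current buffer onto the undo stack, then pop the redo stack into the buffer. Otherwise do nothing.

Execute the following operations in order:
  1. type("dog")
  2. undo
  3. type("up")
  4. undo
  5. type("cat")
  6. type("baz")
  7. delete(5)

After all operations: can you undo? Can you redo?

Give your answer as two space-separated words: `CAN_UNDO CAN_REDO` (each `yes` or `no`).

After op 1 (type): buf='dog' undo_depth=1 redo_depth=0
After op 2 (undo): buf='(empty)' undo_depth=0 redo_depth=1
After op 3 (type): buf='up' undo_depth=1 redo_depth=0
After op 4 (undo): buf='(empty)' undo_depth=0 redo_depth=1
After op 5 (type): buf='cat' undo_depth=1 redo_depth=0
After op 6 (type): buf='catbaz' undo_depth=2 redo_depth=0
After op 7 (delete): buf='c' undo_depth=3 redo_depth=0

Answer: yes no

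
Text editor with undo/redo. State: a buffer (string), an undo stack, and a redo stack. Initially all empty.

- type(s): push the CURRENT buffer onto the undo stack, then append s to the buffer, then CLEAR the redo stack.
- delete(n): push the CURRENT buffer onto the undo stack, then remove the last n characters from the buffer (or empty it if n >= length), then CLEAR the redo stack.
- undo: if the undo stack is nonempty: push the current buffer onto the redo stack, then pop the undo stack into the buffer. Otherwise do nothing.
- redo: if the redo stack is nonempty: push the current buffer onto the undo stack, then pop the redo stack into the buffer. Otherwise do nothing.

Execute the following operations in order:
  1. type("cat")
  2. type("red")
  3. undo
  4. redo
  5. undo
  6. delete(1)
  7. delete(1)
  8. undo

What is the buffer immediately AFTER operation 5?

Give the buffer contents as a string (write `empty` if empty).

After op 1 (type): buf='cat' undo_depth=1 redo_depth=0
After op 2 (type): buf='catred' undo_depth=2 redo_depth=0
After op 3 (undo): buf='cat' undo_depth=1 redo_depth=1
After op 4 (redo): buf='catred' undo_depth=2 redo_depth=0
After op 5 (undo): buf='cat' undo_depth=1 redo_depth=1

Answer: cat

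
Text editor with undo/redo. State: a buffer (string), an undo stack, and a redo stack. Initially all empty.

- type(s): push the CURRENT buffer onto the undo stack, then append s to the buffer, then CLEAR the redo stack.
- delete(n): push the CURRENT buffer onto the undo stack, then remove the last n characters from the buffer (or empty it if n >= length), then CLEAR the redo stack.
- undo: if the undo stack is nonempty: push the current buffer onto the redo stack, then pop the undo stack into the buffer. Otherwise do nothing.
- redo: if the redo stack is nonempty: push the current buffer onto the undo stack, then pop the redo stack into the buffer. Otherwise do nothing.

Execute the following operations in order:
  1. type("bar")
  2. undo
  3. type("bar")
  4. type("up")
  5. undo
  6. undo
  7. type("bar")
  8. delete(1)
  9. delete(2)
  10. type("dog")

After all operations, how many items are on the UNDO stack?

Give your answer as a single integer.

Answer: 4

Derivation:
After op 1 (type): buf='bar' undo_depth=1 redo_depth=0
After op 2 (undo): buf='(empty)' undo_depth=0 redo_depth=1
After op 3 (type): buf='bar' undo_depth=1 redo_depth=0
After op 4 (type): buf='barup' undo_depth=2 redo_depth=0
After op 5 (undo): buf='bar' undo_depth=1 redo_depth=1
After op 6 (undo): buf='(empty)' undo_depth=0 redo_depth=2
After op 7 (type): buf='bar' undo_depth=1 redo_depth=0
After op 8 (delete): buf='ba' undo_depth=2 redo_depth=0
After op 9 (delete): buf='(empty)' undo_depth=3 redo_depth=0
After op 10 (type): buf='dog' undo_depth=4 redo_depth=0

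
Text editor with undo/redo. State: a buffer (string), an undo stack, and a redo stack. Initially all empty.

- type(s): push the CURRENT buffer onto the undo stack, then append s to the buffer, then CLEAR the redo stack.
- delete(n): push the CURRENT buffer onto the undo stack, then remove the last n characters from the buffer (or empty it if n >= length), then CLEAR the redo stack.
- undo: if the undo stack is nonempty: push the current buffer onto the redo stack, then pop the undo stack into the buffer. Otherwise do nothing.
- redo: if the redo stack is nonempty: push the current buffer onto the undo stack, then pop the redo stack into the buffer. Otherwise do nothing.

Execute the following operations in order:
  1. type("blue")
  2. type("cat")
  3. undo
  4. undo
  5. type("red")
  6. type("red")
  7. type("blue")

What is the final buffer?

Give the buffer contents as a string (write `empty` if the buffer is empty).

Answer: redredblue

Derivation:
After op 1 (type): buf='blue' undo_depth=1 redo_depth=0
After op 2 (type): buf='bluecat' undo_depth=2 redo_depth=0
After op 3 (undo): buf='blue' undo_depth=1 redo_depth=1
After op 4 (undo): buf='(empty)' undo_depth=0 redo_depth=2
After op 5 (type): buf='red' undo_depth=1 redo_depth=0
After op 6 (type): buf='redred' undo_depth=2 redo_depth=0
After op 7 (type): buf='redredblue' undo_depth=3 redo_depth=0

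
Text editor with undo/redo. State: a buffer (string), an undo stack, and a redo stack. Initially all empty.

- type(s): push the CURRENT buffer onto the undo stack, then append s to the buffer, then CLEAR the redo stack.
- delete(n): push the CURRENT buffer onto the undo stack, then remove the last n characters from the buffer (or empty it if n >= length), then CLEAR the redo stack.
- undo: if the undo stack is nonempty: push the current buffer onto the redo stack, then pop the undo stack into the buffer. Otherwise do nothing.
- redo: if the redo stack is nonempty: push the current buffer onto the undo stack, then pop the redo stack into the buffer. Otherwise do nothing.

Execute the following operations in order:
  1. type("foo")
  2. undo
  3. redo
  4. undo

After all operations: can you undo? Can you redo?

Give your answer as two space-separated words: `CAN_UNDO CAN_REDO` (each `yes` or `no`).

After op 1 (type): buf='foo' undo_depth=1 redo_depth=0
After op 2 (undo): buf='(empty)' undo_depth=0 redo_depth=1
After op 3 (redo): buf='foo' undo_depth=1 redo_depth=0
After op 4 (undo): buf='(empty)' undo_depth=0 redo_depth=1

Answer: no yes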